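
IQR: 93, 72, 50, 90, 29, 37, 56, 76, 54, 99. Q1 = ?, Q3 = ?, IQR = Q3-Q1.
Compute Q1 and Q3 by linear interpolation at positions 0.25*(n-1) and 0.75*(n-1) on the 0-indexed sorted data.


Sorted: 29, 37, 50, 54, 56, 72, 76, 90, 93, 99
Q1 (25th %ile) = 51.0000
Q3 (75th %ile) = 86.5000
IQR = 86.5000 - 51.0000 = 35.5000

IQR = 35.5000


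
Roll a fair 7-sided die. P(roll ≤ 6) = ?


Favorable outcomes (roll ≤ 6): 6
Total outcomes = 7
P = 6/7 = 0.8571

P = 0.8571


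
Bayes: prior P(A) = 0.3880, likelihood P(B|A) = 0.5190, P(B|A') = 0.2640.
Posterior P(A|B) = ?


P(B) = P(B|A)*P(A) + P(B|A')*P(A')
= 0.5190*0.3880 + 0.2640*0.6120
= 0.201372 + 0.161568 = 0.362940
P(A|B) = 0.201372/0.362940 = 0.5548

P(A|B) = 0.5548


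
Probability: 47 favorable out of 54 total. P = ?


P = 47/54 = 0.8704

P = 0.8704


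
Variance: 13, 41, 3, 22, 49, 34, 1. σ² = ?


Mean = 23.2857
Squared deviations: 105.7959, 313.7959, 411.5102, 1.6531, 661.2245, 114.7959, 496.6531
Sum = 2105.4286
Variance = 2105.4286/7 = 300.7755

Variance = 300.7755


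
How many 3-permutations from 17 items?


P(17,3) = 17!/14!
= 355687428096000/87178291200
= 4080

P(17,3) = 4080


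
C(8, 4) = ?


C(8,4) = 8!/(4! × 4!)
= 40320/(24 × 24)
= 70

C(8,4) = 70


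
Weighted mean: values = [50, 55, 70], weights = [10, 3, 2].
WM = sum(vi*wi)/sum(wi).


Numerator = 50*10 + 55*3 + 70*2 = 805
Denominator = 10 + 3 + 2 = 15
WM = 805/15 = 53.6667

WM = 53.6667


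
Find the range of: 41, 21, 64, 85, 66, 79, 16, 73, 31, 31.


Max = 85, Min = 16
Range = 85 - 16 = 69

Range = 69


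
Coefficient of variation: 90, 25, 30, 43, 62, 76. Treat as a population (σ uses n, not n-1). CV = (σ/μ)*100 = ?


Mean = 54.3333
SD = 23.7393
CV = (23.7393/54.3333)*100 = 43.6920%

CV = 43.6920%


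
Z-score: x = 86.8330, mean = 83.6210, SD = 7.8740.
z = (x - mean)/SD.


z = (86.8330 - 83.6210)/7.8740
= 3.2120/7.8740
= 0.4079

z = 0.4079


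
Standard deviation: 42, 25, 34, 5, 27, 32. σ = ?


Mean = 27.5000
Variance = 130.9167
SD = sqrt(130.9167) = 11.4419

SD = 11.4419


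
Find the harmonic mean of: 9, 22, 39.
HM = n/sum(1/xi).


Sum of reciprocals = 1/9 + 1/22 + 1/39 = 0.182207
HM = 3/0.182207 = 16.4648

HM = 16.4648


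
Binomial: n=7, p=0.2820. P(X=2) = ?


C(7,2) = 21
p^2 = 0.079524
(1-p)^5 = 0.190819
P = 21 * 0.079524 * 0.190819 = 0.3187

P(X=2) = 0.3187


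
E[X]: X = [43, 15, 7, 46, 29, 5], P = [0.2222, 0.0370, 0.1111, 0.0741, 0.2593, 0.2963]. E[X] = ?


E[X] = 43*0.2222 + 15*0.0370 + 7*0.1111 + 46*0.0741 + 29*0.2593 + 5*0.2963
= 9.5546 + 0.5550 + 0.7777 + 3.4086 + 7.5197 + 1.4815
= 23.2971

E[X] = 23.2971


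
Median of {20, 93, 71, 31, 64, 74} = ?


Sorted: 20, 31, 64, 71, 74, 93
n = 6 (even)
Middle values: 64 and 71
Median = (64+71)/2 = 67.5000

Median = 67.5000


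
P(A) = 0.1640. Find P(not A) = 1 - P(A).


P(not A) = 1 - 0.1640 = 0.8360

P(not A) = 0.8360


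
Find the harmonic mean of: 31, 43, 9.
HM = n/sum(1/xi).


Sum of reciprocals = 1/31 + 1/43 + 1/9 = 0.166625
HM = 3/0.166625 = 18.0045

HM = 18.0045


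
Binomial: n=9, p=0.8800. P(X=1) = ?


C(9,1) = 9
p^1 = 0.880000
(1-p)^8 = 4.299817e-08
P = 9 * 0.880000 * 4.299817e-08 = 3.4055e-07

P(X=1) = 3.4055e-07


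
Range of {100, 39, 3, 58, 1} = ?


Max = 100, Min = 1
Range = 100 - 1 = 99

Range = 99


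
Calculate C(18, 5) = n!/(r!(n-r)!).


C(18,5) = 18!/(5! × 13!)
= 6402373705728000/(120 × 6227020800)
= 8568

C(18,5) = 8568


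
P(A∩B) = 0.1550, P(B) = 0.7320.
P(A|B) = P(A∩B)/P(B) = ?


P(A|B) = 0.1550/0.7320 = 0.2117

P(A|B) = 0.2117


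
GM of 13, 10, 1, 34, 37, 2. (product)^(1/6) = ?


Product = 13 × 10 × 1 × 34 × 37 × 2 = 327080
GM = 327080^(1/6) = 8.3006

GM = 8.3006


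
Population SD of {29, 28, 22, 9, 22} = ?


Mean = 22.0000
Variance = 50.8000
SD = sqrt(50.8000) = 7.1274

SD = 7.1274


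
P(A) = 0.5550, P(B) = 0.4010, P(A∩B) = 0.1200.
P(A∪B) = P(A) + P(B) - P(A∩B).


P(A∪B) = 0.5550 + 0.4010 - 0.1200
= 0.9560 - 0.1200
= 0.8360

P(A∪B) = 0.8360


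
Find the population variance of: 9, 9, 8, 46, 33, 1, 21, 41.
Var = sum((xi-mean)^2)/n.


Mean = 21.0000
Squared deviations: 144.0000, 144.0000, 169.0000, 625.0000, 144.0000, 400.0000, 0, 400.0000
Sum = 2026.0000
Variance = 2026.0000/8 = 253.2500

Variance = 253.2500


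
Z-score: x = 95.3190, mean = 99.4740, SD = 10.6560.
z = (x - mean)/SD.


z = (95.3190 - 99.4740)/10.6560
= -4.1550/10.6560
= -0.3899

z = -0.3899


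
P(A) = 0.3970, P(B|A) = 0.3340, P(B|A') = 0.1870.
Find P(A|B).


P(B) = P(B|A)*P(A) + P(B|A')*P(A')
= 0.3340*0.3970 + 0.1870*0.6030
= 0.132598 + 0.112761 = 0.245359
P(A|B) = 0.132598/0.245359 = 0.5404

P(A|B) = 0.5404


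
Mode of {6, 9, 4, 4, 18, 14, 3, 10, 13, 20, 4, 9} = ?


Frequencies: 3:1, 4:3, 6:1, 9:2, 10:1, 13:1, 14:1, 18:1, 20:1
Max frequency = 3
Mode = 4

Mode = 4


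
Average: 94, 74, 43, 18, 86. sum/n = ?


Sum = 94 + 74 + 43 + 18 + 86 = 315
n = 5
Mean = 315/5 = 63.0000

Mean = 63.0000


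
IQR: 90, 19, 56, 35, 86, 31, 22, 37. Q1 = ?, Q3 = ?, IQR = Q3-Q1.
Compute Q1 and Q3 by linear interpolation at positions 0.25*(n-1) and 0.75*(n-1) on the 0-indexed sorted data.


Sorted: 19, 22, 31, 35, 37, 56, 86, 90
Q1 (25th %ile) = 28.7500
Q3 (75th %ile) = 63.5000
IQR = 63.5000 - 28.7500 = 34.7500

IQR = 34.7500


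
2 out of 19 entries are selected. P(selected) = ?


P = 2/19 = 0.1053

P = 0.1053


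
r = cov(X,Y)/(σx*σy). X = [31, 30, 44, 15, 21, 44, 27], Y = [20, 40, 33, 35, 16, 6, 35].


Mean X = 30.2857, Mean Y = 26.4286
SD X = 10.052921, SD Y = 11.598733
Cov = -37.265306
r = -37.265306/(10.052921*11.598733) = -0.3196

r = -0.3196


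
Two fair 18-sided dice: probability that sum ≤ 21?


Total outcomes = 18×18 = 324
Favorable (sum ≤ 21): 204
P = 204/324 = 0.6296

P = 0.6296


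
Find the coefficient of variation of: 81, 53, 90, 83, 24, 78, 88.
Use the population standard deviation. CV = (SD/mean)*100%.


Mean = 71.0000
SD = 22.2839
CV = (22.2839/71.0000)*100 = 31.3858%

CV = 31.3858%


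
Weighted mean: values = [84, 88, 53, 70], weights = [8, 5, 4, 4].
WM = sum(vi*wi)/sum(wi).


Numerator = 84*8 + 88*5 + 53*4 + 70*4 = 1604
Denominator = 8 + 5 + 4 + 4 = 21
WM = 1604/21 = 76.3810

WM = 76.3810


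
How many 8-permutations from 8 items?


P(8,8) = 8!/0!
= 40320/1
= 40320

P(8,8) = 40320


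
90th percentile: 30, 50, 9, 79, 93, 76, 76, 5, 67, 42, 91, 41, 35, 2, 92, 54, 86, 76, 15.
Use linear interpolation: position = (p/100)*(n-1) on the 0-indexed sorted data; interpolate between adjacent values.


Sorted: 2, 5, 9, 15, 30, 35, 41, 42, 50, 54, 67, 76, 76, 76, 79, 86, 91, 92, 93
n = 19
Index = 90/100 * 18 = 16.2000
Lower = data[16] = 91, Upper = data[17] = 92
P90 = 91 + 0.2000*(1) = 91.2000

P90 = 91.2000


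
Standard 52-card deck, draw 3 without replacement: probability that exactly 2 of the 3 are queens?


Hypergeometric: P(X=2) = C(4,2)·C(48,1) / C(52,3)
= 6 × 48 / 22100
= 288/22100 = 0.0130

P = 0.0130


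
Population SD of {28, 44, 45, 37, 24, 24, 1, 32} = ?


Mean = 29.3750
Variance = 173.4844
SD = sqrt(173.4844) = 13.1713

SD = 13.1713


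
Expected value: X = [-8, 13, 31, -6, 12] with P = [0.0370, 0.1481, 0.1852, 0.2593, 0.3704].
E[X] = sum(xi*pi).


E[X] = -8*0.0370 + 13*0.1481 + 31*0.1852 - 6*0.2593 + 12*0.3704
= -0.2960 + 1.9253 + 5.7412 - 1.5558 + 4.4448
= 10.2595

E[X] = 10.2595


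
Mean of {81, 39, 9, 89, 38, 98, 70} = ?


Sum = 81 + 39 + 9 + 89 + 38 + 98 + 70 = 424
n = 7
Mean = 424/7 = 60.5714

Mean = 60.5714


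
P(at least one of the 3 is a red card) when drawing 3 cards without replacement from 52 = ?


P(at least one) = 1 - P(none)
P(none) = (26/52) × (25/51) × (24/50) = 0.117647
P(at least one) = 1 - 0.117647 = 0.8824

P = 0.8824


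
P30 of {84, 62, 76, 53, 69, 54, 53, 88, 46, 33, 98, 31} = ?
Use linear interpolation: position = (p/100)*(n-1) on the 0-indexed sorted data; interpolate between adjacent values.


Sorted: 31, 33, 46, 53, 53, 54, 62, 69, 76, 84, 88, 98
n = 12
Index = 30/100 * 11 = 3.3000
Lower = data[3] = 53, Upper = data[4] = 53
P30 = 53 + 0.3000*(0) = 53.0000

P30 = 53.0000


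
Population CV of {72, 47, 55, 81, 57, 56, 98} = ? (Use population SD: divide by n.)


Mean = 66.5714
SD = 16.6721
CV = (16.6721/66.5714)*100 = 25.0439%

CV = 25.0439%


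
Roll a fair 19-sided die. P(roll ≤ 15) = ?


Favorable outcomes (roll ≤ 15): 15
Total outcomes = 19
P = 15/19 = 0.7895

P = 0.7895


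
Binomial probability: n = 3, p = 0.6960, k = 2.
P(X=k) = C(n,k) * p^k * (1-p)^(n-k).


C(3,2) = 3
p^2 = 0.484416
(1-p)^1 = 0.304000
P = 3 * 0.484416 * 0.304000 = 0.4418

P(X=2) = 0.4418


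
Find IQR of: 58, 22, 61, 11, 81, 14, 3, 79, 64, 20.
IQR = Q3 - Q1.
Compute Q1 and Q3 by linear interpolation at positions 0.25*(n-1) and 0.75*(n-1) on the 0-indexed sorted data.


Sorted: 3, 11, 14, 20, 22, 58, 61, 64, 79, 81
Q1 (25th %ile) = 15.5000
Q3 (75th %ile) = 63.2500
IQR = 63.2500 - 15.5000 = 47.7500

IQR = 47.7500


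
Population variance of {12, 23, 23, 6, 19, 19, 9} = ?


Mean = 15.8571
Squared deviations: 14.8776, 51.0204, 51.0204, 97.1633, 9.8776, 9.8776, 47.0204
Sum = 280.8571
Variance = 280.8571/7 = 40.1224

Variance = 40.1224


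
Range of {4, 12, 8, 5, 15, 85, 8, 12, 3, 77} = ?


Max = 85, Min = 3
Range = 85 - 3 = 82

Range = 82


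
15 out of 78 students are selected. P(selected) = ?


P = 15/78 = 0.1923

P = 0.1923


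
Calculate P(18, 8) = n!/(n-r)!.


P(18,8) = 18!/10!
= 6402373705728000/3628800
= 1764322560

P(18,8) = 1764322560


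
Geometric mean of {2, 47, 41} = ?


Product = 2 × 47 × 41 = 3854
GM = 3854^(1/3) = 15.6785

GM = 15.6785


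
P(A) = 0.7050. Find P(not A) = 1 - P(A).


P(not A) = 1 - 0.7050 = 0.2950

P(not A) = 0.2950


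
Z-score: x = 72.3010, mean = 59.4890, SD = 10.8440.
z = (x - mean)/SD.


z = (72.3010 - 59.4890)/10.8440
= 12.8120/10.8440
= 1.1815

z = 1.1815


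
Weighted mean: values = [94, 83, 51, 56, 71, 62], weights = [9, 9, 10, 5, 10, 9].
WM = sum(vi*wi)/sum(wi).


Numerator = 94*9 + 83*9 + 51*10 + 56*5 + 71*10 + 62*9 = 3651
Denominator = 9 + 9 + 10 + 5 + 10 + 9 = 52
WM = 3651/52 = 70.2115

WM = 70.2115


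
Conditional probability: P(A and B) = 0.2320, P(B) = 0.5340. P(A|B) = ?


P(A|B) = 0.2320/0.5340 = 0.4345

P(A|B) = 0.4345


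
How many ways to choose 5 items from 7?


C(7,5) = 7!/(5! × 2!)
= 5040/(120 × 2)
= 21

C(7,5) = 21


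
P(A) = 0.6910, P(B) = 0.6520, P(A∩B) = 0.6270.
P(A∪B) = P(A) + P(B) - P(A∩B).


P(A∪B) = 0.6910 + 0.6520 - 0.6270
= 1.3430 - 0.6270
= 0.7160

P(A∪B) = 0.7160


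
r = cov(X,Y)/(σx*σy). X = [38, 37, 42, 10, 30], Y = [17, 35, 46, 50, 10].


Mean X = 31.4000, Mean Y = 31.6000
SD X = 11.377170, SD Y = 15.730226
Cov = -57.640000
r = -57.640000/(11.377170*15.730226) = -0.3221

r = -0.3221


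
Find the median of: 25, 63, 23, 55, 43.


Sorted: 23, 25, 43, 55, 63
n = 5 (odd)
Middle value = 43

Median = 43


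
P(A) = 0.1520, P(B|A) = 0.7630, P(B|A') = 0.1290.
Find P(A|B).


P(B) = P(B|A)*P(A) + P(B|A')*P(A')
= 0.7630*0.1520 + 0.1290*0.8480
= 0.115976 + 0.109392 = 0.225368
P(A|B) = 0.115976/0.225368 = 0.5146

P(A|B) = 0.5146


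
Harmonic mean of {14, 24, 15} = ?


Sum of reciprocals = 1/14 + 1/24 + 1/15 = 0.179762
HM = 3/0.179762 = 16.6887

HM = 16.6887


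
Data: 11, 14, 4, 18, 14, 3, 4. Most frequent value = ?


Frequencies: 3:1, 4:2, 11:1, 14:2, 18:1
Max frequency = 2
Mode = 4, 14

Mode = 4, 14


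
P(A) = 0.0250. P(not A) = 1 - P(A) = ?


P(not A) = 1 - 0.0250 = 0.9750

P(not A) = 0.9750


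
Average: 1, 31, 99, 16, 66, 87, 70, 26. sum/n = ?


Sum = 1 + 31 + 99 + 16 + 66 + 87 + 70 + 26 = 396
n = 8
Mean = 396/8 = 49.5000

Mean = 49.5000


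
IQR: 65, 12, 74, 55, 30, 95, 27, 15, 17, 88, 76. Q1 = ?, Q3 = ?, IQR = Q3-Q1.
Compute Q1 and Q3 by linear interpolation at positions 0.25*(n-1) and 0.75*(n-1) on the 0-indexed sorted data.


Sorted: 12, 15, 17, 27, 30, 55, 65, 74, 76, 88, 95
Q1 (25th %ile) = 22.0000
Q3 (75th %ile) = 75.0000
IQR = 75.0000 - 22.0000 = 53.0000

IQR = 53.0000


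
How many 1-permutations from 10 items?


P(10,1) = 10!/9!
= 3628800/362880
= 10

P(10,1) = 10


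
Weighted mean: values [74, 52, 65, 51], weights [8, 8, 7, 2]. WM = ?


Numerator = 74*8 + 52*8 + 65*7 + 51*2 = 1565
Denominator = 8 + 8 + 7 + 2 = 25
WM = 1565/25 = 62.6000

WM = 62.6000


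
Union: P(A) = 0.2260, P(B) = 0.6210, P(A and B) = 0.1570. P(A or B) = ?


P(A∪B) = 0.2260 + 0.6210 - 0.1570
= 0.8470 - 0.1570
= 0.6900

P(A∪B) = 0.6900


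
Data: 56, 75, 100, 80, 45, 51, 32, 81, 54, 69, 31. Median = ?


Sorted: 31, 32, 45, 51, 54, 56, 69, 75, 80, 81, 100
n = 11 (odd)
Middle value = 56

Median = 56


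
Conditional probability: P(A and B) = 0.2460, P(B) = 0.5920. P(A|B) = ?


P(A|B) = 0.2460/0.5920 = 0.4155

P(A|B) = 0.4155


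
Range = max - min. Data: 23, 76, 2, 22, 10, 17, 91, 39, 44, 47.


Max = 91, Min = 2
Range = 91 - 2 = 89

Range = 89


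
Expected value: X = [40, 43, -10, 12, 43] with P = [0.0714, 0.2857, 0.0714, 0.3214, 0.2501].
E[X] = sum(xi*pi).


E[X] = 40*0.0714 + 43*0.2857 - 10*0.0714 + 12*0.3214 + 43*0.2501
= 2.8560 + 12.2851 - 0.7140 + 3.8568 + 10.7543
= 29.0382

E[X] = 29.0382


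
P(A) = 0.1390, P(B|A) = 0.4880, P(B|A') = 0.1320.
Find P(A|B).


P(B) = P(B|A)*P(A) + P(B|A')*P(A')
= 0.4880*0.1390 + 0.1320*0.8610
= 0.067832 + 0.113652 = 0.181484
P(A|B) = 0.067832/0.181484 = 0.3738

P(A|B) = 0.3738


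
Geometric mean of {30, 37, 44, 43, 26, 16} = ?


Product = 30 × 37 × 44 × 43 × 26 × 16 = 873649920
GM = 873649920^(1/6) = 30.9188

GM = 30.9188


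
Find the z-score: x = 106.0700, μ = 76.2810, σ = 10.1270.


z = (106.0700 - 76.2810)/10.1270
= 29.7890/10.1270
= 2.9415

z = 2.9415


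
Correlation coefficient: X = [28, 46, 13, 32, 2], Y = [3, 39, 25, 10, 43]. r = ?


Mean X = 24.2000, Mean Y = 24.0000
SD X = 15.289212, SD Y = 15.646086
Cov = -59.000000
r = -59.000000/(15.289212*15.646086) = -0.2466

r = -0.2466


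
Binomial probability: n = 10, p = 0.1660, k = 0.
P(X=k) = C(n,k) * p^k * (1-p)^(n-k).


C(10,0) = 1
p^0 = 1.000000
(1-p)^10 = 0.162802
P = 1 * 1.000000 * 0.162802 = 0.1628

P(X=0) = 0.1628


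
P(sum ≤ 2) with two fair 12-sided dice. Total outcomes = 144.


Total outcomes = 12×12 = 144
Favorable (sum ≤ 2): 1
P = 1/144 = 0.0069

P = 0.0069


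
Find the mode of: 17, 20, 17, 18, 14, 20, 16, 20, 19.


Frequencies: 14:1, 16:1, 17:2, 18:1, 19:1, 20:3
Max frequency = 3
Mode = 20

Mode = 20


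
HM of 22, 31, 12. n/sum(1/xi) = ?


Sum of reciprocals = 1/22 + 1/31 + 1/12 = 0.161046
HM = 3/0.161046 = 18.6282

HM = 18.6282


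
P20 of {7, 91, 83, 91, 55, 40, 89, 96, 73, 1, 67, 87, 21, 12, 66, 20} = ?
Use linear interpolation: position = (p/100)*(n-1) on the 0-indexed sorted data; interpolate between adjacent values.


Sorted: 1, 7, 12, 20, 21, 40, 55, 66, 67, 73, 83, 87, 89, 91, 91, 96
n = 16
Index = 20/100 * 15 = 3.0000
Lower = data[3] = 20, Upper = data[4] = 21
P20 = 20 + 0*(1) = 20.0000

P20 = 20.0000


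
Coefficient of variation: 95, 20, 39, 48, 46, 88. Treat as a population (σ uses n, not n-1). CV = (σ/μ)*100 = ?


Mean = 56.0000
SD = 26.7519
CV = (26.7519/56.0000)*100 = 47.7713%

CV = 47.7713%


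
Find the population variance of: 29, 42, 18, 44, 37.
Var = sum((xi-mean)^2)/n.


Mean = 34.0000
Squared deviations: 25.0000, 64.0000, 256.0000, 100.0000, 9.0000
Sum = 454.0000
Variance = 454.0000/5 = 90.8000

Variance = 90.8000


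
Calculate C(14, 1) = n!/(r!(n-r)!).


C(14,1) = 14!/(1! × 13!)
= 87178291200/(1 × 6227020800)
= 14

C(14,1) = 14


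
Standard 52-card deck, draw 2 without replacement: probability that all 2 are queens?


P(all queens) = (4/52) × (3/51)
= 0.0045

P = 0.0045


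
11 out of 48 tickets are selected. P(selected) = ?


P = 11/48 = 0.2292

P = 0.2292


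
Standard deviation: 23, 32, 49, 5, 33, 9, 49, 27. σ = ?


Mean = 28.3750
Variance = 229.7344
SD = sqrt(229.7344) = 15.1570

SD = 15.1570


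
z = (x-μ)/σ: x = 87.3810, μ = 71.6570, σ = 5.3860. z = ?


z = (87.3810 - 71.6570)/5.3860
= 15.7240/5.3860
= 2.9194

z = 2.9194


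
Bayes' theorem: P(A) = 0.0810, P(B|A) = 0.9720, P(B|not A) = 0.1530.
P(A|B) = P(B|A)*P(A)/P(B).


P(B) = P(B|A)*P(A) + P(B|A')*P(A')
= 0.9720*0.0810 + 0.1530*0.9190
= 0.078732 + 0.140607 = 0.219339
P(A|B) = 0.078732/0.219339 = 0.3590

P(A|B) = 0.3590


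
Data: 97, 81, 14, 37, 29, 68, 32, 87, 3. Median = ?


Sorted: 3, 14, 29, 32, 37, 68, 81, 87, 97
n = 9 (odd)
Middle value = 37

Median = 37


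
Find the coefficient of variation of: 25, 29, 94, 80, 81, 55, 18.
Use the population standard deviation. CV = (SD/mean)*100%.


Mean = 54.5714
SD = 28.6997
CV = (28.6997/54.5714)*100 = 52.5911%

CV = 52.5911%


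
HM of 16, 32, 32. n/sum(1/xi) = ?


Sum of reciprocals = 1/16 + 1/32 + 1/32 = 0.125000
HM = 3/0.125000 = 24.0000

HM = 24.0000


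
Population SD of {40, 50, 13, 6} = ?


Mean = 27.2500
Variance = 333.6875
SD = sqrt(333.6875) = 18.2671

SD = 18.2671


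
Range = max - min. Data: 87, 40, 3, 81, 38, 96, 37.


Max = 96, Min = 3
Range = 96 - 3 = 93

Range = 93


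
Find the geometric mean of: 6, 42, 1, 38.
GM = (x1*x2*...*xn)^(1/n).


Product = 6 × 42 × 1 × 38 = 9576
GM = 9576^(1/4) = 9.8923

GM = 9.8923


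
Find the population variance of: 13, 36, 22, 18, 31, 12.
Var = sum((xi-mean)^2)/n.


Mean = 22.0000
Squared deviations: 81.0000, 196.0000, 0, 16.0000, 81.0000, 100.0000
Sum = 474.0000
Variance = 474.0000/6 = 79.0000

Variance = 79.0000


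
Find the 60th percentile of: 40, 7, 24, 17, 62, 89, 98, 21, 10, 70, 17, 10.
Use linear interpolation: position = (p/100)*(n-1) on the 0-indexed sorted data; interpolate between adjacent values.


Sorted: 7, 10, 10, 17, 17, 21, 24, 40, 62, 70, 89, 98
n = 12
Index = 60/100 * 11 = 6.6000
Lower = data[6] = 24, Upper = data[7] = 40
P60 = 24 + 0.6000*(16) = 33.6000

P60 = 33.6000


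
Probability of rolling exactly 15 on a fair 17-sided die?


Favorable outcomes (roll = 15): 1
Total outcomes = 17
P = 1/17 = 0.0588

P = 0.0588


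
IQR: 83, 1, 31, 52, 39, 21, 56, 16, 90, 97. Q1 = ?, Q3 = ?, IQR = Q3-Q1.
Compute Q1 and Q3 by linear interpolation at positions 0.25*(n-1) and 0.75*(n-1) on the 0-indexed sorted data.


Sorted: 1, 16, 21, 31, 39, 52, 56, 83, 90, 97
Q1 (25th %ile) = 23.5000
Q3 (75th %ile) = 76.2500
IQR = 76.2500 - 23.5000 = 52.7500

IQR = 52.7500


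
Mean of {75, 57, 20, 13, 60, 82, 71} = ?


Sum = 75 + 57 + 20 + 13 + 60 + 82 + 71 = 378
n = 7
Mean = 378/7 = 54.0000

Mean = 54.0000


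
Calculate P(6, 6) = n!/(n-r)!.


P(6,6) = 6!/0!
= 720/1
= 720

P(6,6) = 720


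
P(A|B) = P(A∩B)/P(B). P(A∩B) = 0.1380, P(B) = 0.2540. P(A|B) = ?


P(A|B) = 0.1380/0.2540 = 0.5433

P(A|B) = 0.5433


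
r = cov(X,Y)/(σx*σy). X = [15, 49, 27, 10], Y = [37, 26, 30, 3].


Mean X = 25.2500, Mean Y = 24.0000
SD X = 15.039531, SD Y = 12.747549
Cov = 61.250000
r = 61.250000/(15.039531*12.747549) = 0.3195

r = 0.3195


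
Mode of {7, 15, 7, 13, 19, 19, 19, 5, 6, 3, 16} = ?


Frequencies: 3:1, 5:1, 6:1, 7:2, 13:1, 15:1, 16:1, 19:3
Max frequency = 3
Mode = 19

Mode = 19


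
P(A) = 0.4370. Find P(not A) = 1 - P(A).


P(not A) = 1 - 0.4370 = 0.5630

P(not A) = 0.5630


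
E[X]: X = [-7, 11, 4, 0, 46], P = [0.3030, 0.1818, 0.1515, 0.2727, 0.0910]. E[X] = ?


E[X] = -7*0.3030 + 11*0.1818 + 4*0.1515 + 0*0.2727 + 46*0.0910
= -2.1210 + 1.9998 + 0.6060 + 0 + 4.1860
= 4.6708

E[X] = 4.6708


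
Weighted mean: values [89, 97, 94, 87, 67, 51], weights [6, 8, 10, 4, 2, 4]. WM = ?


Numerator = 89*6 + 97*8 + 94*10 + 87*4 + 67*2 + 51*4 = 2936
Denominator = 6 + 8 + 10 + 4 + 2 + 4 = 34
WM = 2936/34 = 86.3529

WM = 86.3529


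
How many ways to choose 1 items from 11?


C(11,1) = 11!/(1! × 10!)
= 39916800/(1 × 3628800)
= 11

C(11,1) = 11


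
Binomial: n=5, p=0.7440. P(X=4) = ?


C(5,4) = 5
p^4 = 0.306402
(1-p)^1 = 0.256000
P = 5 * 0.306402 * 0.256000 = 0.3922

P(X=4) = 0.3922


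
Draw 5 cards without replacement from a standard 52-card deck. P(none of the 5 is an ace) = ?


P(no aces) = (48/52) × (47/51) × (46/50) × (45/49) × (44/48)
= 0.6588

P = 0.6588


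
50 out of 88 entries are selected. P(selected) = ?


P = 50/88 = 0.5682

P = 0.5682


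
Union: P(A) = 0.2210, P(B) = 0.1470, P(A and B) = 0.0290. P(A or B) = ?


P(A∪B) = 0.2210 + 0.1470 - 0.0290
= 0.3680 - 0.0290
= 0.3390

P(A∪B) = 0.3390


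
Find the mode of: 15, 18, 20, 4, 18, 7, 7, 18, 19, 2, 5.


Frequencies: 2:1, 4:1, 5:1, 7:2, 15:1, 18:3, 19:1, 20:1
Max frequency = 3
Mode = 18

Mode = 18


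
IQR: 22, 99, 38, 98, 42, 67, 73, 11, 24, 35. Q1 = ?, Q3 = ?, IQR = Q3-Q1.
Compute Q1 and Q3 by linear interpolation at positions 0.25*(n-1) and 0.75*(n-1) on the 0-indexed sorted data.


Sorted: 11, 22, 24, 35, 38, 42, 67, 73, 98, 99
Q1 (25th %ile) = 26.7500
Q3 (75th %ile) = 71.5000
IQR = 71.5000 - 26.7500 = 44.7500

IQR = 44.7500


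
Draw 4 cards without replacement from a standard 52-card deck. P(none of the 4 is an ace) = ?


P(no aces) = (48/52) × (47/51) × (46/50) × (45/49)
= 0.7187

P = 0.7187


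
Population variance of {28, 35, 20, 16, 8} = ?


Mean = 21.4000
Squared deviations: 43.5600, 184.9600, 1.9600, 29.1600, 179.5600
Sum = 439.2000
Variance = 439.2000/5 = 87.8400

Variance = 87.8400


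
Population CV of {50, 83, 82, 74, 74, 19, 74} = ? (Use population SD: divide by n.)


Mean = 65.1429
SD = 21.3704
CV = (21.3704/65.1429)*100 = 32.8054%

CV = 32.8054%


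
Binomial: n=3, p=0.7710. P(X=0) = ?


C(3,0) = 1
p^0 = 1.000000
(1-p)^3 = 0.012009
P = 1 * 1.000000 * 0.012009 = 0.0120

P(X=0) = 0.0120


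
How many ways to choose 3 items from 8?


C(8,3) = 8!/(3! × 5!)
= 40320/(6 × 120)
= 56

C(8,3) = 56


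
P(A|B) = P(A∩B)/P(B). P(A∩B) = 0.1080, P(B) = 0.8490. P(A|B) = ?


P(A|B) = 0.1080/0.8490 = 0.1272

P(A|B) = 0.1272


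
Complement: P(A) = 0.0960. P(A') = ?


P(not A) = 1 - 0.0960 = 0.9040

P(not A) = 0.9040


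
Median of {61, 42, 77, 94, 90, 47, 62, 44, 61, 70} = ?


Sorted: 42, 44, 47, 61, 61, 62, 70, 77, 90, 94
n = 10 (even)
Middle values: 61 and 62
Median = (61+62)/2 = 61.5000

Median = 61.5000


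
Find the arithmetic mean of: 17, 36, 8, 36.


Sum = 17 + 36 + 8 + 36 = 97
n = 4
Mean = 97/4 = 24.2500

Mean = 24.2500


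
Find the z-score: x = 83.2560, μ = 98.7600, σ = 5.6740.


z = (83.2560 - 98.7600)/5.6740
= -15.5040/5.6740
= -2.7325

z = -2.7325


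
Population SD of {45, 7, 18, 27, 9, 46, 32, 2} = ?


Mean = 23.2500
Variance = 253.4375
SD = sqrt(253.4375) = 15.9197

SD = 15.9197


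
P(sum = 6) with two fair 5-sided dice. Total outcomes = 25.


Total outcomes = 5×5 = 25
Favorable (sum = 6): 5
P = 5/25 = 0.2000

P = 0.2000


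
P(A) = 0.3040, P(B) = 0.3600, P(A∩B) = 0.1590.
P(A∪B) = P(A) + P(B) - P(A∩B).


P(A∪B) = 0.3040 + 0.3600 - 0.1590
= 0.6640 - 0.1590
= 0.5050

P(A∪B) = 0.5050


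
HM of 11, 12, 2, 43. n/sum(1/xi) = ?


Sum of reciprocals = 1/11 + 1/12 + 1/2 + 1/43 = 0.697498
HM = 4/0.697498 = 5.7348

HM = 5.7348


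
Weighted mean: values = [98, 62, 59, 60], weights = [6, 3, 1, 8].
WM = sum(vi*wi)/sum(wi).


Numerator = 98*6 + 62*3 + 59*1 + 60*8 = 1313
Denominator = 6 + 3 + 1 + 8 = 18
WM = 1313/18 = 72.9444

WM = 72.9444


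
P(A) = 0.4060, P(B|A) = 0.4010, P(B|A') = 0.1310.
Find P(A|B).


P(B) = P(B|A)*P(A) + P(B|A')*P(A')
= 0.4010*0.4060 + 0.1310*0.5940
= 0.162806 + 0.077814 = 0.240620
P(A|B) = 0.162806/0.240620 = 0.6766

P(A|B) = 0.6766


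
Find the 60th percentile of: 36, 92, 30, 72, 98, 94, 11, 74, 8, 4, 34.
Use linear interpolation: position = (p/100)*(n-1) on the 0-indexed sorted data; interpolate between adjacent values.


Sorted: 4, 8, 11, 30, 34, 36, 72, 74, 92, 94, 98
n = 11
Index = 60/100 * 10 = 6.0000
Lower = data[6] = 72, Upper = data[7] = 74
P60 = 72 + 0*(2) = 72.0000

P60 = 72.0000


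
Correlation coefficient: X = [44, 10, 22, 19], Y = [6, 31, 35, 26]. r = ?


Mean X = 23.7500, Mean Y = 24.5000
SD X = 12.497500, SD Y = 11.146748
Cov = -122.375000
r = -122.375000/(12.497500*11.146748) = -0.8785

r = -0.8785


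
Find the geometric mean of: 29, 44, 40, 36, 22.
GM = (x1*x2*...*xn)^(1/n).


Product = 29 × 44 × 40 × 36 × 22 = 40423680
GM = 40423680^(1/5) = 33.2145

GM = 33.2145


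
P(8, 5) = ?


P(8,5) = 8!/3!
= 40320/6
= 6720

P(8,5) = 6720


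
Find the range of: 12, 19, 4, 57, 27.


Max = 57, Min = 4
Range = 57 - 4 = 53

Range = 53


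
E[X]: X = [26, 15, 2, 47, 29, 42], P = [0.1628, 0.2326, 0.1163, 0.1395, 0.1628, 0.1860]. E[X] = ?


E[X] = 26*0.1628 + 15*0.2326 + 2*0.1163 + 47*0.1395 + 29*0.1628 + 42*0.1860
= 4.2328 + 3.4890 + 0.2326 + 6.5565 + 4.7212 + 7.8120
= 27.0441

E[X] = 27.0441


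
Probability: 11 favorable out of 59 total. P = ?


P = 11/59 = 0.1864

P = 0.1864


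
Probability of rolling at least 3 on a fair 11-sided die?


Favorable outcomes (roll ≥ 3): 9
Total outcomes = 11
P = 9/11 = 0.8182

P = 0.8182


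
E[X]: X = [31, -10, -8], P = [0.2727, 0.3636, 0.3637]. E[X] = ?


E[X] = 31*0.2727 - 10*0.3636 - 8*0.3637
= 8.4537 - 3.6360 - 2.9096
= 1.9081

E[X] = 1.9081


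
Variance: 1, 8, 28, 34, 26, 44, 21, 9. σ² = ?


Mean = 21.3750
Squared deviations: 415.1406, 178.8906, 43.8906, 159.3906, 21.3906, 511.8906, 0.1406, 153.1406
Sum = 1483.8750
Variance = 1483.8750/8 = 185.4844

Variance = 185.4844


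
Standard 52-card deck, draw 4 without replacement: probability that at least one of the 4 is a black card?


P(at least one) = 1 - P(none)
P(none) = (26/52) × (25/51) × (24/50) × (23/49) = 0.055222
P(at least one) = 1 - 0.055222 = 0.9448

P = 0.9448


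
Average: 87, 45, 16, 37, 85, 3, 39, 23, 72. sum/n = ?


Sum = 87 + 45 + 16 + 37 + 85 + 3 + 39 + 23 + 72 = 407
n = 9
Mean = 407/9 = 45.2222

Mean = 45.2222


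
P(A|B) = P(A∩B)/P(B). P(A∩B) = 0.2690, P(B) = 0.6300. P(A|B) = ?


P(A|B) = 0.2690/0.6300 = 0.4270

P(A|B) = 0.4270


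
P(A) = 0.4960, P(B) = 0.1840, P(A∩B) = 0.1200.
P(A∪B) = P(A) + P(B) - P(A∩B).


P(A∪B) = 0.4960 + 0.1840 - 0.1200
= 0.6800 - 0.1200
= 0.5600

P(A∪B) = 0.5600


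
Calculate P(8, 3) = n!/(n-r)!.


P(8,3) = 8!/5!
= 40320/120
= 336

P(8,3) = 336


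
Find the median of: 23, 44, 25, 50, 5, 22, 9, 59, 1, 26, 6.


Sorted: 1, 5, 6, 9, 22, 23, 25, 26, 44, 50, 59
n = 11 (odd)
Middle value = 23

Median = 23


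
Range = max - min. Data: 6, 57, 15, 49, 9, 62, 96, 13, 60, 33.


Max = 96, Min = 6
Range = 96 - 6 = 90

Range = 90


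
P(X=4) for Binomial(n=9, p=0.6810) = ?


C(9,4) = 126
p^4 = 0.215074
(1-p)^5 = 0.003303
P = 126 * 0.215074 * 0.003303 = 0.0895

P(X=4) = 0.0895


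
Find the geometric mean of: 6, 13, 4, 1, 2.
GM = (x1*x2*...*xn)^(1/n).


Product = 6 × 13 × 4 × 1 × 2 = 624
GM = 624^(1/5) = 3.6227

GM = 3.6227


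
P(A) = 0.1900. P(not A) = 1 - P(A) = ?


P(not A) = 1 - 0.1900 = 0.8100

P(not A) = 0.8100


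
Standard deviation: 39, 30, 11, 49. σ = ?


Mean = 32.2500
Variance = 195.6875
SD = sqrt(195.6875) = 13.9888

SD = 13.9888


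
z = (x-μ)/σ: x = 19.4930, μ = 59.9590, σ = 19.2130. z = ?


z = (19.4930 - 59.9590)/19.2130
= -40.4660/19.2130
= -2.1062

z = -2.1062


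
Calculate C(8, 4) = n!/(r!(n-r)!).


C(8,4) = 8!/(4! × 4!)
= 40320/(24 × 24)
= 70

C(8,4) = 70


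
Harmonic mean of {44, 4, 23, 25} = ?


Sum of reciprocals = 1/44 + 1/4 + 1/23 + 1/25 = 0.356206
HM = 4/0.356206 = 11.2295

HM = 11.2295


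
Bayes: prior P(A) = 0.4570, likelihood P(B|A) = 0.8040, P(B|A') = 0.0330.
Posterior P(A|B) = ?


P(B) = P(B|A)*P(A) + P(B|A')*P(A')
= 0.8040*0.4570 + 0.0330*0.5430
= 0.367428 + 0.017919 = 0.385347
P(A|B) = 0.367428/0.385347 = 0.9535

P(A|B) = 0.9535


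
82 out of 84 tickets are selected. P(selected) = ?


P = 82/84 = 0.9762

P = 0.9762


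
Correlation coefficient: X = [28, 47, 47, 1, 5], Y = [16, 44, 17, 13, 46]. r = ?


Mean X = 25.6000, Mean Y = 27.2000
SD X = 19.754493, SD Y = 14.606848
Cov = 15.280000
r = 15.280000/(19.754493*14.606848) = 0.0530

r = 0.0530


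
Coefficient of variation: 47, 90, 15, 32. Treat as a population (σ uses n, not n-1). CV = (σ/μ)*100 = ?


Mean = 46.0000
SD = 27.8119
CV = (27.8119/46.0000)*100 = 60.4606%

CV = 60.4606%


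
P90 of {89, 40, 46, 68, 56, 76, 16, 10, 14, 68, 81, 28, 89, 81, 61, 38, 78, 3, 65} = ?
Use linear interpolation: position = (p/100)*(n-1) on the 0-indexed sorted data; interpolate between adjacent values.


Sorted: 3, 10, 14, 16, 28, 38, 40, 46, 56, 61, 65, 68, 68, 76, 78, 81, 81, 89, 89
n = 19
Index = 90/100 * 18 = 16.2000
Lower = data[16] = 81, Upper = data[17] = 89
P90 = 81 + 0.2000*(8) = 82.6000

P90 = 82.6000


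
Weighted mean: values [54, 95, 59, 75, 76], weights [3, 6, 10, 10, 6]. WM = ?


Numerator = 54*3 + 95*6 + 59*10 + 75*10 + 76*6 = 2528
Denominator = 3 + 6 + 10 + 10 + 6 = 35
WM = 2528/35 = 72.2286

WM = 72.2286


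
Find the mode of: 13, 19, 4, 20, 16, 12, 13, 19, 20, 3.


Frequencies: 3:1, 4:1, 12:1, 13:2, 16:1, 19:2, 20:2
Max frequency = 2
Mode = 13, 19, 20

Mode = 13, 19, 20


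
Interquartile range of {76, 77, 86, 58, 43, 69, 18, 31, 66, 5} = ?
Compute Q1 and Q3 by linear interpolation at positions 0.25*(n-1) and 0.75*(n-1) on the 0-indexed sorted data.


Sorted: 5, 18, 31, 43, 58, 66, 69, 76, 77, 86
Q1 (25th %ile) = 34.0000
Q3 (75th %ile) = 74.2500
IQR = 74.2500 - 34.0000 = 40.2500

IQR = 40.2500


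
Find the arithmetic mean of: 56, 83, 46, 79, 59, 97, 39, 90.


Sum = 56 + 83 + 46 + 79 + 59 + 97 + 39 + 90 = 549
n = 8
Mean = 549/8 = 68.6250

Mean = 68.6250


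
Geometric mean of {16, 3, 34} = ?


Product = 16 × 3 × 34 = 1632
GM = 1632^(1/3) = 11.7735

GM = 11.7735


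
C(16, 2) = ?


C(16,2) = 16!/(2! × 14!)
= 20922789888000/(2 × 87178291200)
= 120

C(16,2) = 120


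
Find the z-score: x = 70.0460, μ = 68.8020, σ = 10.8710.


z = (70.0460 - 68.8020)/10.8710
= 1.2440/10.8710
= 0.1144

z = 0.1144


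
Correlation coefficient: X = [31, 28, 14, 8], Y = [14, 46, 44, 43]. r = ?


Mean X = 20.2500, Mean Y = 36.7500
SD X = 9.549215, SD Y = 13.179055
Cov = -73.687500
r = -73.687500/(9.549215*13.179055) = -0.5855

r = -0.5855


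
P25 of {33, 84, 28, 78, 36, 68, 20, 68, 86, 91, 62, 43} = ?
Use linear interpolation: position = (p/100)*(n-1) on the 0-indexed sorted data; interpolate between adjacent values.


Sorted: 20, 28, 33, 36, 43, 62, 68, 68, 78, 84, 86, 91
n = 12
Index = 25/100 * 11 = 2.7500
Lower = data[2] = 33, Upper = data[3] = 36
P25 = 33 + 0.7500*(3) = 35.2500

P25 = 35.2500


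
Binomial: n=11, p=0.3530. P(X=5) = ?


C(11,5) = 462
p^5 = 0.005481
(1-p)^6 = 0.073354
P = 462 * 0.005481 * 0.073354 = 0.1858

P(X=5) = 0.1858


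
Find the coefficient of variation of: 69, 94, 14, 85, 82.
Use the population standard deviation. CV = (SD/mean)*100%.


Mean = 68.8000
SD = 28.5475
CV = (28.5475/68.8000)*100 = 41.4935%

CV = 41.4935%


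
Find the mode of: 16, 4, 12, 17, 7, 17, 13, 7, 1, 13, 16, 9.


Frequencies: 1:1, 4:1, 7:2, 9:1, 12:1, 13:2, 16:2, 17:2
Max frequency = 2
Mode = 7, 13, 16, 17

Mode = 7, 13, 16, 17


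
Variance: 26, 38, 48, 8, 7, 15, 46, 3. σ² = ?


Mean = 23.8750
Squared deviations: 4.5156, 199.5156, 582.0156, 252.0156, 284.7656, 78.7656, 489.5156, 435.7656
Sum = 2326.8750
Variance = 2326.8750/8 = 290.8594

Variance = 290.8594


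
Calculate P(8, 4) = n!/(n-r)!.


P(8,4) = 8!/4!
= 40320/24
= 1680

P(8,4) = 1680


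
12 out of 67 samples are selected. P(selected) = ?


P = 12/67 = 0.1791

P = 0.1791


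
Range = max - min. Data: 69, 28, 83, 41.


Max = 83, Min = 28
Range = 83 - 28 = 55

Range = 55


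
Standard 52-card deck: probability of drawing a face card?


12 face cards in 52 cards
P = 12/52 = 0.2308

P = 0.2308


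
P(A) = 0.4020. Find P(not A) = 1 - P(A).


P(not A) = 1 - 0.4020 = 0.5980

P(not A) = 0.5980


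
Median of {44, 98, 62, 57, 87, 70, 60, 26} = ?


Sorted: 26, 44, 57, 60, 62, 70, 87, 98
n = 8 (even)
Middle values: 60 and 62
Median = (60+62)/2 = 61.0000

Median = 61.0000


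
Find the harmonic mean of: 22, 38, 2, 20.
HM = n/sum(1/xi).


Sum of reciprocals = 1/22 + 1/38 + 1/2 + 1/20 = 0.621770
HM = 4/0.621770 = 6.4332

HM = 6.4332


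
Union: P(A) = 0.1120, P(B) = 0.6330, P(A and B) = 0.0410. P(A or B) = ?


P(A∪B) = 0.1120 + 0.6330 - 0.0410
= 0.7450 - 0.0410
= 0.7040

P(A∪B) = 0.7040


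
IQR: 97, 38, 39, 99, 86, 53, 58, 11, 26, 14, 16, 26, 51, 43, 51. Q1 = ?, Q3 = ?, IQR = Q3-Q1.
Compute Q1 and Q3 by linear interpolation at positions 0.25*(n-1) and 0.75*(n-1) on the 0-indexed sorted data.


Sorted: 11, 14, 16, 26, 26, 38, 39, 43, 51, 51, 53, 58, 86, 97, 99
Q1 (25th %ile) = 26.0000
Q3 (75th %ile) = 55.5000
IQR = 55.5000 - 26.0000 = 29.5000

IQR = 29.5000


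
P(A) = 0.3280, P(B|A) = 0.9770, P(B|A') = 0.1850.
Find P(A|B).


P(B) = P(B|A)*P(A) + P(B|A')*P(A')
= 0.9770*0.3280 + 0.1850*0.6720
= 0.320456 + 0.124320 = 0.444776
P(A|B) = 0.320456/0.444776 = 0.7205

P(A|B) = 0.7205


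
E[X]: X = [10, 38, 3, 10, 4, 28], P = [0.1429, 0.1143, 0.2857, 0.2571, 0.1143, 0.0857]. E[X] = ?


E[X] = 10*0.1429 + 38*0.1143 + 3*0.2857 + 10*0.2571 + 4*0.1143 + 28*0.0857
= 1.4290 + 4.3434 + 0.8571 + 2.5710 + 0.4572 + 2.3996
= 12.0573

E[X] = 12.0573


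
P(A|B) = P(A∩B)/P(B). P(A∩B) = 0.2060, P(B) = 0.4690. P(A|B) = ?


P(A|B) = 0.2060/0.4690 = 0.4392

P(A|B) = 0.4392


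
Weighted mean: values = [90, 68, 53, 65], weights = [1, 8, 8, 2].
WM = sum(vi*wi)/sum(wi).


Numerator = 90*1 + 68*8 + 53*8 + 65*2 = 1188
Denominator = 1 + 8 + 8 + 2 = 19
WM = 1188/19 = 62.5263

WM = 62.5263


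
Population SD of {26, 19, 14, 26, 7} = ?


Mean = 18.4000
Variance = 53.0400
SD = sqrt(53.0400) = 7.2829

SD = 7.2829


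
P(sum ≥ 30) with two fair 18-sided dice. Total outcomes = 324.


Total outcomes = 18×18 = 324
Favorable (sum ≥ 30): 28
P = 28/324 = 0.0864

P = 0.0864


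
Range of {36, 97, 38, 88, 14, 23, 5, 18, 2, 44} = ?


Max = 97, Min = 2
Range = 97 - 2 = 95

Range = 95


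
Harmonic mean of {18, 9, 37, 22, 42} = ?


Sum of reciprocals = 1/18 + 1/9 + 1/37 + 1/22 + 1/42 = 0.262958
HM = 5/0.262958 = 19.0145

HM = 19.0145


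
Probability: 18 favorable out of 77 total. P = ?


P = 18/77 = 0.2338

P = 0.2338


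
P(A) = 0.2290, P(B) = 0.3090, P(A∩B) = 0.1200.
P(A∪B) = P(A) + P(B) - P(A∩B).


P(A∪B) = 0.2290 + 0.3090 - 0.1200
= 0.5380 - 0.1200
= 0.4180

P(A∪B) = 0.4180


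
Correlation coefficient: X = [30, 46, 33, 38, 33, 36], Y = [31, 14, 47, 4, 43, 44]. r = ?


Mean X = 36.0000, Mean Y = 30.5000
SD X = 5.131601, SD Y = 16.255768
Cov = -51.333333
r = -51.333333/(5.131601*16.255768) = -0.6154

r = -0.6154


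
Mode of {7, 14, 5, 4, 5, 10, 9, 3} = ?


Frequencies: 3:1, 4:1, 5:2, 7:1, 9:1, 10:1, 14:1
Max frequency = 2
Mode = 5

Mode = 5


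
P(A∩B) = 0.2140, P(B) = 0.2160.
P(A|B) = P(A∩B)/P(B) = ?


P(A|B) = 0.2140/0.2160 = 0.9907

P(A|B) = 0.9907


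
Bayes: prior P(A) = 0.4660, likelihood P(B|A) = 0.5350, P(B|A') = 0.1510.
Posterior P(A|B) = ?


P(B) = P(B|A)*P(A) + P(B|A')*P(A')
= 0.5350*0.4660 + 0.1510*0.5340
= 0.249310 + 0.080634 = 0.329944
P(A|B) = 0.249310/0.329944 = 0.7556

P(A|B) = 0.7556


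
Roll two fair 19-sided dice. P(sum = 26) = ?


Total outcomes = 19×19 = 361
Favorable (sum = 26): 13
P = 13/361 = 0.0360

P = 0.0360


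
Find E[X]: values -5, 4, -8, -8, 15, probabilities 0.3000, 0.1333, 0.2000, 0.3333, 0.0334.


E[X] = -5*0.3000 + 4*0.1333 - 8*0.2000 - 8*0.3333 + 15*0.0334
= -1.5000 + 0.5332 - 1.6000 - 2.6664 + 0.5010
= -4.7322

E[X] = -4.7322


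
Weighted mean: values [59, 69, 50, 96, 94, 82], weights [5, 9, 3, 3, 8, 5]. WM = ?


Numerator = 59*5 + 69*9 + 50*3 + 96*3 + 94*8 + 82*5 = 2516
Denominator = 5 + 9 + 3 + 3 + 8 + 5 = 33
WM = 2516/33 = 76.2424

WM = 76.2424


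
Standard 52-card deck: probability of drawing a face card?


12 face cards in 52 cards
P = 12/52 = 0.2308

P = 0.2308


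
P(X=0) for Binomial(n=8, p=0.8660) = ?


C(8,0) = 1
p^0 = 1.000000
(1-p)^8 = 1.039533e-07
P = 1 * 1.000000 * 1.039533e-07 = 1.0395e-07

P(X=0) = 1.0395e-07


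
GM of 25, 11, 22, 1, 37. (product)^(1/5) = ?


Product = 25 × 11 × 22 × 1 × 37 = 223850
GM = 223850^(1/5) = 11.7487

GM = 11.7487


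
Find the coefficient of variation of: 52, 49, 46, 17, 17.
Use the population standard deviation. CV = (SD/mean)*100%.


Mean = 36.2000
SD = 15.7911
CV = (15.7911/36.2000)*100 = 43.6219%

CV = 43.6219%


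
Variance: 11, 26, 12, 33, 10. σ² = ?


Mean = 18.4000
Squared deviations: 54.7600, 57.7600, 40.9600, 213.1600, 70.5600
Sum = 437.2000
Variance = 437.2000/5 = 87.4400

Variance = 87.4400


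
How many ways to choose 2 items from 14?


C(14,2) = 14!/(2! × 12!)
= 87178291200/(2 × 479001600)
= 91

C(14,2) = 91


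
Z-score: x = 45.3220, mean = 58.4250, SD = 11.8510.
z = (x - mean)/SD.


z = (45.3220 - 58.4250)/11.8510
= -13.1030/11.8510
= -1.1056

z = -1.1056


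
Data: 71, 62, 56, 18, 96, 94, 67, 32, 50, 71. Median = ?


Sorted: 18, 32, 50, 56, 62, 67, 71, 71, 94, 96
n = 10 (even)
Middle values: 62 and 67
Median = (62+67)/2 = 64.5000

Median = 64.5000


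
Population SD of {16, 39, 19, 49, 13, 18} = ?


Mean = 25.6667
Variance = 179.8889
SD = sqrt(179.8889) = 13.4123

SD = 13.4123


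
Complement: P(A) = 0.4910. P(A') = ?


P(not A) = 1 - 0.4910 = 0.5090

P(not A) = 0.5090


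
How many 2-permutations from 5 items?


P(5,2) = 5!/3!
= 120/6
= 20

P(5,2) = 20


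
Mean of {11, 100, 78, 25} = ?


Sum = 11 + 100 + 78 + 25 = 214
n = 4
Mean = 214/4 = 53.5000

Mean = 53.5000


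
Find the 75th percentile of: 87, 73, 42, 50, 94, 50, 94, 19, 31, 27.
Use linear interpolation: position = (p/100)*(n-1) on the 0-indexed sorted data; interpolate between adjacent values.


Sorted: 19, 27, 31, 42, 50, 50, 73, 87, 94, 94
n = 10
Index = 75/100 * 9 = 6.7500
Lower = data[6] = 73, Upper = data[7] = 87
P75 = 73 + 0.7500*(14) = 83.5000

P75 = 83.5000


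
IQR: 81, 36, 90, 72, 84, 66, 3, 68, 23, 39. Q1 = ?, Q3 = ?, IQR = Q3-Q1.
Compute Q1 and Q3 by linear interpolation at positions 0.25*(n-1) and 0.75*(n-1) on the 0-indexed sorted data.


Sorted: 3, 23, 36, 39, 66, 68, 72, 81, 84, 90
Q1 (25th %ile) = 36.7500
Q3 (75th %ile) = 78.7500
IQR = 78.7500 - 36.7500 = 42.0000

IQR = 42.0000


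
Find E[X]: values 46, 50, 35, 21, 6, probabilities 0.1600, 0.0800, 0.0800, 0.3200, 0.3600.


E[X] = 46*0.1600 + 50*0.0800 + 35*0.0800 + 21*0.3200 + 6*0.3600
= 7.3600 + 4.0000 + 2.8000 + 6.7200 + 2.1600
= 23.0400

E[X] = 23.0400


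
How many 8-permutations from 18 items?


P(18,8) = 18!/10!
= 6402373705728000/3628800
= 1764322560

P(18,8) = 1764322560


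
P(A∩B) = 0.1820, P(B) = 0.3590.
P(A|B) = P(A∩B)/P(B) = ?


P(A|B) = 0.1820/0.3590 = 0.5070

P(A|B) = 0.5070


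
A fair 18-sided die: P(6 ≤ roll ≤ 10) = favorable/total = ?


Favorable outcomes (6 ≤ roll ≤ 10): 5
Total outcomes = 18
P = 5/18 = 0.2778

P = 0.2778


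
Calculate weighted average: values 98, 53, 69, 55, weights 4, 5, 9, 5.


Numerator = 98*4 + 53*5 + 69*9 + 55*5 = 1553
Denominator = 4 + 5 + 9 + 5 = 23
WM = 1553/23 = 67.5217

WM = 67.5217
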